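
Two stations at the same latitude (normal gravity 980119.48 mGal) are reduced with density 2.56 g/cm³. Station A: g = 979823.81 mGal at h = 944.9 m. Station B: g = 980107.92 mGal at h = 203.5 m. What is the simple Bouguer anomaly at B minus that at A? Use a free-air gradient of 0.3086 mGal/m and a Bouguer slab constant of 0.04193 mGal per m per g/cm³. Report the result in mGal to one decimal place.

Δg_SB(A) = 979823.81 − 980119.48 + 0.3086×944.9 − 0.04193×2.56×944.9 = -105.50 mGal
Δg_SB(B) = 980107.92 − 980119.48 + 0.3086×203.5 − 0.04193×2.56×203.5 = 29.40 mGal
Difference = 29.40 − (-105.50) = 134.90 mGal

134.9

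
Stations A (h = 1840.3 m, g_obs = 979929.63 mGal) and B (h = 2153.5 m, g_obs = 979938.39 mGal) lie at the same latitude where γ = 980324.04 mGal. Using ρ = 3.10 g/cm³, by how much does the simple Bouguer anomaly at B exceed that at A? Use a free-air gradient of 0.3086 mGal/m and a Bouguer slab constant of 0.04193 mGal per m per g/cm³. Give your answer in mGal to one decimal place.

Δg_SB(A) = 979929.63 − 980324.04 + 0.3086×1840.3 − 0.04193×3.10×1840.3 = -65.70 mGal
Δg_SB(B) = 979938.39 − 980324.04 + 0.3086×2153.5 − 0.04193×3.10×2153.5 = -1.00 mGal
Difference = -1.00 − (-65.70) = 64.70 mGal

64.7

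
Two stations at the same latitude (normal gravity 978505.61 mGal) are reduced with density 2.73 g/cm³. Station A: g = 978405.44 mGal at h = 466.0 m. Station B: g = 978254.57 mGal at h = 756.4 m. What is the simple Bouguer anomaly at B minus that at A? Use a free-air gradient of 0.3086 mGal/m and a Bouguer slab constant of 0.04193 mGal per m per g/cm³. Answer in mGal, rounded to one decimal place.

-94.5

Δg_SB(A) = 978405.44 − 978505.61 + 0.3086×466.0 − 0.04193×2.73×466.0 = -9.70 mGal
Δg_SB(B) = 978254.57 − 978505.61 + 0.3086×756.4 − 0.04193×2.73×756.4 = -104.20 mGal
Difference = -104.20 − (-9.70) = -94.50 mGal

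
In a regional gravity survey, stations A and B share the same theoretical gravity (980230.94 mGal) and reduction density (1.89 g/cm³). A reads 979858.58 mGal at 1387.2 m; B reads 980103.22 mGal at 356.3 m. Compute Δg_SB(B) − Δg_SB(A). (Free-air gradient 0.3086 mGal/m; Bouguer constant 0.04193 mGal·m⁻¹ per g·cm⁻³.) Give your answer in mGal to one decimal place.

8.2

Δg_SB(A) = 979858.58 − 980230.94 + 0.3086×1387.2 − 0.04193×1.89×1387.2 = -54.20 mGal
Δg_SB(B) = 980103.22 − 980230.94 + 0.3086×356.3 − 0.04193×1.89×356.3 = -46.00 mGal
Difference = -46.00 − (-54.20) = 8.20 mGal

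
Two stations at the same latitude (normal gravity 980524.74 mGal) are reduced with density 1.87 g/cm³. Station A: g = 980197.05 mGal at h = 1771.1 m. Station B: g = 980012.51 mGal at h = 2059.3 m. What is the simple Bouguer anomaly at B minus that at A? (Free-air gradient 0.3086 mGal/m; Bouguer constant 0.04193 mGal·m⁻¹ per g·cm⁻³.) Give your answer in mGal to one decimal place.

Δg_SB(A) = 980197.05 − 980524.74 + 0.3086×1771.1 − 0.04193×1.87×1771.1 = 80.00 mGal
Δg_SB(B) = 980012.51 − 980524.74 + 0.3086×2059.3 − 0.04193×1.87×2059.3 = -38.20 mGal
Difference = -38.20 − (80.00) = -118.20 mGal

-118.2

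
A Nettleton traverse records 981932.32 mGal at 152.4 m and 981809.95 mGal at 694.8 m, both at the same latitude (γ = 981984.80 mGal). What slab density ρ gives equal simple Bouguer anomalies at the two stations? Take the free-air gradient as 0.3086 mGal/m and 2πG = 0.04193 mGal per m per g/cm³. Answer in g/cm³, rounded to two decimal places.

1.98

Δg_obs = 981809.95 − 981932.32 = -122.37 mGal over Δh = 694.8 − 152.4 = 542.4 m
Equal Bouguer anomalies ⇒ Δg_obs + (0.3086 − 0.04193ρ)·Δh = 0
0.3086 − 0.04193ρ = −Δg_obs/Δh = 0.22561
ρ = (0.3086 − 0.22561) / 0.04193 = 1.98 g/cm³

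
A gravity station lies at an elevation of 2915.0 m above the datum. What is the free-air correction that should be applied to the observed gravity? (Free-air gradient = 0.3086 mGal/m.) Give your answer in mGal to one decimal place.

Free-air correction = 0.3086 × 2915.0 = 899.6 mGal

899.6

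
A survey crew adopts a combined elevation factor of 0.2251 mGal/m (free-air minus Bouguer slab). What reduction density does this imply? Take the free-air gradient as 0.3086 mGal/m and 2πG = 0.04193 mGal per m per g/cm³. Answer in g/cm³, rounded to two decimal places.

1.99

0.2251 = 0.3086 − 0.04193 × ρ
ρ = (0.3086 − 0.2251) / 0.04193 = 1.99 g/cm³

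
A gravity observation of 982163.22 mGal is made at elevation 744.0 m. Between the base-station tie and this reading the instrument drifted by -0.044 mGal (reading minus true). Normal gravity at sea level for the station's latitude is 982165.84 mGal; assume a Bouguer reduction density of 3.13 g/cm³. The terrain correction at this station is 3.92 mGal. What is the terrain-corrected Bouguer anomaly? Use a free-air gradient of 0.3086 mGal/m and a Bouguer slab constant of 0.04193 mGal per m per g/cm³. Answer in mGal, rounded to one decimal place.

Drift-corrected reading = 982163.22 − (-0.044) = 982163.264 mGal
Free-air correction = 0.3086 × 744.0 = 229.60 mGal
Free-air anomaly = 982163.264 − 982165.84 + (229.60) = 227.024 mGal
Bouguer slab correction = 0.04193 × 3.13 × 744.0 = 97.64 mGal
Simple Bouguer anomaly = 227.024 − (97.64) = 129.384 mGal
Complete Bouguer anomaly = 129.384 + 3.92 = 133.304 mGal

133.3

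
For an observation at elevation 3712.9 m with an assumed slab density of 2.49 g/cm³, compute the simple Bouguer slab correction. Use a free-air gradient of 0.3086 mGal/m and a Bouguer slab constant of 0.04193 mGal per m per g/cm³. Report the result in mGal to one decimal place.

Bouguer slab correction = 0.04193 × 2.49 × 3712.9 = 387.6 mGal

387.6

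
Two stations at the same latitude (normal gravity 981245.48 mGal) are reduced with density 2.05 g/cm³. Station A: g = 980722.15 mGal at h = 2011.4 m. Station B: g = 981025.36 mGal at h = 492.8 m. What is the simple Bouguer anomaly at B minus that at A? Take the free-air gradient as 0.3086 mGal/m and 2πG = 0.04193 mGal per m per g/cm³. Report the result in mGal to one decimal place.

-34.9

Δg_SB(A) = 980722.15 − 981245.48 + 0.3086×2011.4 − 0.04193×2.05×2011.4 = -75.50 mGal
Δg_SB(B) = 981025.36 − 981245.48 + 0.3086×492.8 − 0.04193×2.05×492.8 = -110.40 mGal
Difference = -110.40 − (-75.50) = -34.90 mGal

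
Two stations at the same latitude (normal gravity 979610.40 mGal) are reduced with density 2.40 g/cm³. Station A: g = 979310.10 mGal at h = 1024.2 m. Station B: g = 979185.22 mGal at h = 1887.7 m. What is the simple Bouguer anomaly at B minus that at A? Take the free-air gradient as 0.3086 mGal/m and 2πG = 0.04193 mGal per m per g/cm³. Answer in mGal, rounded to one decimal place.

54.7

Δg_SB(A) = 979310.10 − 979610.40 + 0.3086×1024.2 − 0.04193×2.40×1024.2 = -87.30 mGal
Δg_SB(B) = 979185.22 − 979610.40 + 0.3086×1887.7 − 0.04193×2.40×1887.7 = -32.60 mGal
Difference = -32.60 − (-87.30) = 54.70 mGal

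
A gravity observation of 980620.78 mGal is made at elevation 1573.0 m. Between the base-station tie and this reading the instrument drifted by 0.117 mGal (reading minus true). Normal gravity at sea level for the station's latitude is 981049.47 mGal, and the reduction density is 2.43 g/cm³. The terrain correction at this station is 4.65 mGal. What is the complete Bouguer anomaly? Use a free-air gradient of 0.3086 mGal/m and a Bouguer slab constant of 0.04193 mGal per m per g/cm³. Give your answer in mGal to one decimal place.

-99.0

Drift-corrected reading = 980620.78 − (0.117) = 980620.663 mGal
Free-air correction = 0.3086 × 1573.0 = 485.43 mGal
Free-air anomaly = 980620.663 − 981049.47 + (485.43) = 56.623 mGal
Bouguer slab correction = 0.04193 × 2.43 × 1573.0 = 160.27 mGal
Simple Bouguer anomaly = 56.623 − (160.27) = -103.647 mGal
Complete Bouguer anomaly = -103.647 + 4.65 = -98.997 mGal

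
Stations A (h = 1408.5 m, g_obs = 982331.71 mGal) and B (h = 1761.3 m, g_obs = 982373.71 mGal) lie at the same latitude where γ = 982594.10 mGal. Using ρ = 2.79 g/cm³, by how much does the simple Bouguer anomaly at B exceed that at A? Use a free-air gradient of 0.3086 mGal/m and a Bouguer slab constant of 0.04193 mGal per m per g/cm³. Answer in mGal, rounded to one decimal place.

109.6

Δg_SB(A) = 982331.71 − 982594.10 + 0.3086×1408.5 − 0.04193×2.79×1408.5 = 7.50 mGal
Δg_SB(B) = 982373.71 − 982594.10 + 0.3086×1761.3 − 0.04193×2.79×1761.3 = 117.10 mGal
Difference = 117.10 − (7.50) = 109.60 mGal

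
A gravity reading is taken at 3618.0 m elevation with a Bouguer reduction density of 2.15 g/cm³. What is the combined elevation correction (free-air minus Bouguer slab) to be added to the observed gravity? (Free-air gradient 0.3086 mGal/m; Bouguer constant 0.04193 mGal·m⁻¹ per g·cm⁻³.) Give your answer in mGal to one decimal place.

790.4

Combined gradient = 0.3086 − 0.04193 × 2.15 = 0.2184505 mGal/m
Combined elevation correction = 0.2184505 × 3618.0 = 790.4 mGal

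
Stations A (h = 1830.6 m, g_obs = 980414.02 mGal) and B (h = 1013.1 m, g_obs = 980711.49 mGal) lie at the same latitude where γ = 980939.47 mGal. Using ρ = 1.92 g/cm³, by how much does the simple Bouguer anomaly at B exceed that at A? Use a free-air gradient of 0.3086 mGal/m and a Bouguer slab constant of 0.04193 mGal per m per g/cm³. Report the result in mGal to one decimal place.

111.0

Δg_SB(A) = 980414.02 − 980939.47 + 0.3086×1830.6 − 0.04193×1.92×1830.6 = -107.90 mGal
Δg_SB(B) = 980711.49 − 980939.47 + 0.3086×1013.1 − 0.04193×1.92×1013.1 = 3.10 mGal
Difference = 3.10 − (-107.90) = 111.00 mGal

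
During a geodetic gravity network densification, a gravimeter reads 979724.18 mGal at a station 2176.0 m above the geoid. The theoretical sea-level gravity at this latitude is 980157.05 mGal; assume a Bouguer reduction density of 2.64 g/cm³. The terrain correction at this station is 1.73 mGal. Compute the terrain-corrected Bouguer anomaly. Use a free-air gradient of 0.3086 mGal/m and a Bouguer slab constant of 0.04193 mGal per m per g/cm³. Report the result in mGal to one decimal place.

Free-air correction = 0.3086 × 2176.0 = 671.51 mGal
Free-air anomaly = 979724.18 − 980157.05 + (671.51) = 238.64 mGal
Bouguer slab correction = 0.04193 × 2.64 × 2176.0 = 240.87 mGal
Simple Bouguer anomaly = 238.64 − (240.87) = -2.23 mGal
Complete Bouguer anomaly = -2.23 + 1.73 = -0.50 mGal

-0.5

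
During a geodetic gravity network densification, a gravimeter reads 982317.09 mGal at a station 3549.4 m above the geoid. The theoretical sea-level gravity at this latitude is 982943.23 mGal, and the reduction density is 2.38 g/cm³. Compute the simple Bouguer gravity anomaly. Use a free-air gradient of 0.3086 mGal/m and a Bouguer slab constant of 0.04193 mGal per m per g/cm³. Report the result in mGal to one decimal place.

Free-air correction = 0.3086 × 3549.4 = 1095.34 mGal
Free-air anomaly = 982317.09 − 982943.23 + (1095.34) = 469.20 mGal
Bouguer slab correction = 0.04193 × 2.38 × 3549.4 = 354.21 mGal
Simple Bouguer anomaly = 469.20 − (354.21) = 114.99 mGal

115.0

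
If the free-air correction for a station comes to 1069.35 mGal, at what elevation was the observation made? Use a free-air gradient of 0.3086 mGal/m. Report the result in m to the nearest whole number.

h = 1069.35 / 0.3086 = 3465.17 m

3465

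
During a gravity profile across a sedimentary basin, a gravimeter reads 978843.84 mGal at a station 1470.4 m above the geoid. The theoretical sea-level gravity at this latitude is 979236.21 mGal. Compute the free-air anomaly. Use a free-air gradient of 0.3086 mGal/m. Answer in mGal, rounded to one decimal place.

Free-air correction = 0.3086 × 1470.4 = 453.77 mGal
Free-air anomaly = 978843.84 − 979236.21 + (453.77) = 61.40 mGal

61.4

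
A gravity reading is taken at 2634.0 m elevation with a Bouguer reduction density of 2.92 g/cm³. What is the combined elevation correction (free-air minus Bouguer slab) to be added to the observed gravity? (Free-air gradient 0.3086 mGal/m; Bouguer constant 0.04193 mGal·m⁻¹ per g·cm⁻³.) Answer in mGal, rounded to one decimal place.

Combined gradient = 0.3086 − 0.04193 × 2.92 = 0.1861644 mGal/m
Combined elevation correction = 0.1861644 × 2634.0 = 490.4 mGal

490.4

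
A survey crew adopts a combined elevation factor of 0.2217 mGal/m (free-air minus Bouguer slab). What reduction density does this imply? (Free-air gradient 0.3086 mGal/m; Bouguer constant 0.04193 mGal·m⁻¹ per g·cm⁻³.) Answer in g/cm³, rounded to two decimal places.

2.07

0.2217 = 0.3086 − 0.04193 × ρ
ρ = (0.3086 − 0.2217) / 0.04193 = 2.07 g/cm³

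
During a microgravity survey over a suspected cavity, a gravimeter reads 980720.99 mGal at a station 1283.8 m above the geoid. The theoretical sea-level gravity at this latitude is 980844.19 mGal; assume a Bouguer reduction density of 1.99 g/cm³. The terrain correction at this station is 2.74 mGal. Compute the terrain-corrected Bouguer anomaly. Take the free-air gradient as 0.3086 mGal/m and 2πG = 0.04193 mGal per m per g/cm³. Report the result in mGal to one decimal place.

168.6

Free-air correction = 0.3086 × 1283.8 = 396.18 mGal
Free-air anomaly = 980720.99 − 980844.19 + (396.18) = 272.98 mGal
Bouguer slab correction = 0.04193 × 1.99 × 1283.8 = 107.12 mGal
Simple Bouguer anomaly = 272.98 − (107.12) = 165.86 mGal
Complete Bouguer anomaly = 165.86 + 2.74 = 168.60 mGal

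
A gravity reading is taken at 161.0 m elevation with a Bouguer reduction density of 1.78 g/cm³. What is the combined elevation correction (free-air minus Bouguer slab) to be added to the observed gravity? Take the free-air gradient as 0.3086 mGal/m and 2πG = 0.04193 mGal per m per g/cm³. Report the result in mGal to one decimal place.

Combined gradient = 0.3086 − 0.04193 × 1.78 = 0.2339646 mGal/m
Combined elevation correction = 0.2339646 × 161.0 = 37.7 mGal

37.7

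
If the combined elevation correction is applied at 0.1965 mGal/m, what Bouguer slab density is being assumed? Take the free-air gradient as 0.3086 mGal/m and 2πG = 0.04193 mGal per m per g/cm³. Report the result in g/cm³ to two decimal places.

0.1965 = 0.3086 − 0.04193 × ρ
ρ = (0.3086 − 0.1965) / 0.04193 = 2.67 g/cm³

2.67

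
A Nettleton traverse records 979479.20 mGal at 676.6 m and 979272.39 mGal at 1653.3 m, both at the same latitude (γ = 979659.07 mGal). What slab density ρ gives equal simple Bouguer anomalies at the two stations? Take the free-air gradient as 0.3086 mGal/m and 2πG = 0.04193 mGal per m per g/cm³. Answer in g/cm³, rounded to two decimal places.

Δg_obs = 979272.39 − 979479.20 = -206.81 mGal over Δh = 1653.3 − 676.6 = 976.7 m
Equal Bouguer anomalies ⇒ Δg_obs + (0.3086 − 0.04193ρ)·Δh = 0
0.3086 − 0.04193ρ = −Δg_obs/Δh = 0.21174
ρ = (0.3086 − 0.21174) / 0.04193 = 2.31 g/cm³

2.31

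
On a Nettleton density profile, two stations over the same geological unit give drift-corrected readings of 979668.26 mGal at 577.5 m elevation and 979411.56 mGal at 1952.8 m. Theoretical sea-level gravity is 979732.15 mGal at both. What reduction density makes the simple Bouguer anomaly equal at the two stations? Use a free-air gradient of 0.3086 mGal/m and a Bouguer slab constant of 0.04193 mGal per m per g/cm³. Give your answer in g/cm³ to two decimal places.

Δg_obs = 979411.56 − 979668.26 = -256.70 mGal over Δh = 1952.8 − 577.5 = 1375.3 m
Equal Bouguer anomalies ⇒ Δg_obs + (0.3086 − 0.04193ρ)·Δh = 0
0.3086 − 0.04193ρ = −Δg_obs/Δh = 0.18665
ρ = (0.3086 − 0.18665) / 0.04193 = 2.91 g/cm³

2.91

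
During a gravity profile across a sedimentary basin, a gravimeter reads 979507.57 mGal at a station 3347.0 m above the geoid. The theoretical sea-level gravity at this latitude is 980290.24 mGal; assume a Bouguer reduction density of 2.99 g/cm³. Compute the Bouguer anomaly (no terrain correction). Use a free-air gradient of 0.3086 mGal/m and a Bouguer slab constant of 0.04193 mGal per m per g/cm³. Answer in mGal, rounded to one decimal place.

Free-air correction = 0.3086 × 3347.0 = 1032.88 mGal
Free-air anomaly = 979507.57 − 980290.24 + (1032.88) = 250.21 mGal
Bouguer slab correction = 0.04193 × 2.99 × 3347.0 = 419.62 mGal
Simple Bouguer anomaly = 250.21 − (419.62) = -169.41 mGal

-169.4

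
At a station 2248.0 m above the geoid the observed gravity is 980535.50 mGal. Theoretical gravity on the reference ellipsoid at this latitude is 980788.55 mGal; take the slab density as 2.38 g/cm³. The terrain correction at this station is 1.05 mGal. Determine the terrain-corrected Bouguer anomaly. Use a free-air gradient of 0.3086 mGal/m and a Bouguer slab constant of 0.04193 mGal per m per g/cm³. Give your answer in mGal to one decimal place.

217.4

Free-air correction = 0.3086 × 2248.0 = 693.73 mGal
Free-air anomaly = 980535.50 − 980788.55 + (693.73) = 440.68 mGal
Bouguer slab correction = 0.04193 × 2.38 × 2248.0 = 224.34 mGal
Simple Bouguer anomaly = 440.68 − (224.34) = 216.34 mGal
Complete Bouguer anomaly = 216.34 + 1.05 = 217.39 mGal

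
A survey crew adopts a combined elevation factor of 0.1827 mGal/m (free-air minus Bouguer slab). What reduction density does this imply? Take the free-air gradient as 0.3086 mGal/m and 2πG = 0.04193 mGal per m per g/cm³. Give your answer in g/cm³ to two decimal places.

3.00

0.1827 = 0.3086 − 0.04193 × ρ
ρ = (0.3086 − 0.1827) / 0.04193 = 3.00 g/cm³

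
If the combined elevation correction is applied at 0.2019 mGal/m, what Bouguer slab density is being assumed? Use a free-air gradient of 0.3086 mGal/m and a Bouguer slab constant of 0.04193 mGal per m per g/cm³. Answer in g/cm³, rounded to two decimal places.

0.2019 = 0.3086 − 0.04193 × ρ
ρ = (0.3086 − 0.2019) / 0.04193 = 2.54 g/cm³

2.54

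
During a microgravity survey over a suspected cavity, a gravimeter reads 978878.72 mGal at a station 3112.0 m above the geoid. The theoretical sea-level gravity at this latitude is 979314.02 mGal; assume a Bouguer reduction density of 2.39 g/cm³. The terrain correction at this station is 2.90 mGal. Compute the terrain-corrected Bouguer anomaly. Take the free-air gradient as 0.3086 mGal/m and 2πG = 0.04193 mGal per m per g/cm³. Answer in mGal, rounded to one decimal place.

Free-air correction = 0.3086 × 3112.0 = 960.36 mGal
Free-air anomaly = 978878.72 − 979314.02 + (960.36) = 525.06 mGal
Bouguer slab correction = 0.04193 × 2.39 × 3112.0 = 311.86 mGal
Simple Bouguer anomaly = 525.06 − (311.86) = 213.20 mGal
Complete Bouguer anomaly = 213.20 + 2.90 = 216.10 mGal

216.1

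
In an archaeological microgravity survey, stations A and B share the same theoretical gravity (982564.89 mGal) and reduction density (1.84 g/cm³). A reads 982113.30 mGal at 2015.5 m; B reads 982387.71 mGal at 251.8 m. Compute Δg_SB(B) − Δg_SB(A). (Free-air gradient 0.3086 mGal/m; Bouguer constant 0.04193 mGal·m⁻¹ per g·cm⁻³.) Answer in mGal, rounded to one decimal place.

-133.8

Δg_SB(A) = 982113.30 − 982564.89 + 0.3086×2015.5 − 0.04193×1.84×2015.5 = 14.90 mGal
Δg_SB(B) = 982387.71 − 982564.89 + 0.3086×251.8 − 0.04193×1.84×251.8 = -118.90 mGal
Difference = -118.90 − (14.90) = -133.80 mGal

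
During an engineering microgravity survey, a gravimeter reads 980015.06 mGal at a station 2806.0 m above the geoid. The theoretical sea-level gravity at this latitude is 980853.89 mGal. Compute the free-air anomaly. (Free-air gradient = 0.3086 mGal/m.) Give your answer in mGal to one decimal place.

Free-air correction = 0.3086 × 2806.0 = 865.93 mGal
Free-air anomaly = 980015.06 − 980853.89 + (865.93) = 27.10 mGal

27.1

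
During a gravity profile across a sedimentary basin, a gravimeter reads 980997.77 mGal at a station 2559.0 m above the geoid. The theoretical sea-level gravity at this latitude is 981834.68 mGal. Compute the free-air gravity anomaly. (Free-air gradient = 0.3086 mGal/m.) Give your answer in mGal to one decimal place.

-47.2

Free-air correction = 0.3086 × 2559.0 = 789.71 mGal
Free-air anomaly = 980997.77 − 981834.68 + (789.71) = -47.20 mGal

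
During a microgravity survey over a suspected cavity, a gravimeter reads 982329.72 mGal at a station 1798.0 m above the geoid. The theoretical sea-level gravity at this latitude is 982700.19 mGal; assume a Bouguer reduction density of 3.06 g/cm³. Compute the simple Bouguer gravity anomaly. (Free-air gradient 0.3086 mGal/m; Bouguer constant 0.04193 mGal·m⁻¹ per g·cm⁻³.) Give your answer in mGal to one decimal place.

Free-air correction = 0.3086 × 1798.0 = 554.86 mGal
Free-air anomaly = 982329.72 − 982700.19 + (554.86) = 184.39 mGal
Bouguer slab correction = 0.04193 × 3.06 × 1798.0 = 230.69 mGal
Simple Bouguer anomaly = 184.39 − (230.69) = -46.30 mGal

-46.3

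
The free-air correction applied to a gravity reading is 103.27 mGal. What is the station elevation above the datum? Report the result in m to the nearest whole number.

335

h = 103.27 / 0.3086 = 334.64 m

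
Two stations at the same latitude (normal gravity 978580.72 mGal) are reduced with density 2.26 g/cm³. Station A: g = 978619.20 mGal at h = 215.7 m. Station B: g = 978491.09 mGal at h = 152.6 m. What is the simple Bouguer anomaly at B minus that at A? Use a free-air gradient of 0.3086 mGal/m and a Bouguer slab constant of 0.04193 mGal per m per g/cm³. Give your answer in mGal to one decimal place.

-141.6

Δg_SB(A) = 978619.20 − 978580.72 + 0.3086×215.7 − 0.04193×2.26×215.7 = 84.60 mGal
Δg_SB(B) = 978491.09 − 978580.72 + 0.3086×152.6 − 0.04193×2.26×152.6 = -57.00 mGal
Difference = -57.00 − (84.60) = -141.60 mGal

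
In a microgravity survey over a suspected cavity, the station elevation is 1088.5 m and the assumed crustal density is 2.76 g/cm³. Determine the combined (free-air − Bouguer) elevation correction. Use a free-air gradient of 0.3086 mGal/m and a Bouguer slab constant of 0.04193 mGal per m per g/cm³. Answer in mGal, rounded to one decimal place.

Combined gradient = 0.3086 − 0.04193 × 2.76 = 0.1928732 mGal/m
Combined elevation correction = 0.1928732 × 1088.5 = 209.9 mGal

209.9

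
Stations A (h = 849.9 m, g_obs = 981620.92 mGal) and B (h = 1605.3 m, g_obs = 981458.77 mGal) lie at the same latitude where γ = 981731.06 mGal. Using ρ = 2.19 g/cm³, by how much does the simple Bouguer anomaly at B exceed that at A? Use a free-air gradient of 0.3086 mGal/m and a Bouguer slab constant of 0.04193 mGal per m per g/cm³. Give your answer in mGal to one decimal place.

1.6

Δg_SB(A) = 981620.92 − 981731.06 + 0.3086×849.9 − 0.04193×2.19×849.9 = 74.10 mGal
Δg_SB(B) = 981458.77 − 981731.06 + 0.3086×1605.3 − 0.04193×2.19×1605.3 = 75.70 mGal
Difference = 75.70 − (74.10) = 1.60 mGal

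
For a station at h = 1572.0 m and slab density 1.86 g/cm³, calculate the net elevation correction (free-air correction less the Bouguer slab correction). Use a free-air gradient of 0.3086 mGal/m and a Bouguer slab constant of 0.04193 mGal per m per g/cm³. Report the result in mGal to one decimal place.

362.5

Combined gradient = 0.3086 − 0.04193 × 1.86 = 0.2306102 mGal/m
Combined elevation correction = 0.2306102 × 1572.0 = 362.5 mGal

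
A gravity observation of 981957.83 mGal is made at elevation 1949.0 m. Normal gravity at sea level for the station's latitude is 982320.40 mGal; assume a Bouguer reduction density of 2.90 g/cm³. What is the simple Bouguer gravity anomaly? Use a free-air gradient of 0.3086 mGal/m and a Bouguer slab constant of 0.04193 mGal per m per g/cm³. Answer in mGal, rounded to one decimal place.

Free-air correction = 0.3086 × 1949.0 = 601.46 mGal
Free-air anomaly = 981957.83 − 982320.40 + (601.46) = 238.89 mGal
Bouguer slab correction = 0.04193 × 2.90 × 1949.0 = 236.99 mGal
Simple Bouguer anomaly = 238.89 − (236.99) = 1.90 mGal

1.9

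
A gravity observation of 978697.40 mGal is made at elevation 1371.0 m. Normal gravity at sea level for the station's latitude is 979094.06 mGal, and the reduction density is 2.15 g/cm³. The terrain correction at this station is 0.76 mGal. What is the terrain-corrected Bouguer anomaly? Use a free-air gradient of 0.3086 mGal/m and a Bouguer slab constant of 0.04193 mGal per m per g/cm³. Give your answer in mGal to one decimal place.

Free-air correction = 0.3086 × 1371.0 = 423.09 mGal
Free-air anomaly = 978697.40 − 979094.06 + (423.09) = 26.43 mGal
Bouguer slab correction = 0.04193 × 2.15 × 1371.0 = 123.59 mGal
Simple Bouguer anomaly = 26.43 − (123.59) = -97.16 mGal
Complete Bouguer anomaly = -97.16 + 0.76 = -96.40 mGal

-96.4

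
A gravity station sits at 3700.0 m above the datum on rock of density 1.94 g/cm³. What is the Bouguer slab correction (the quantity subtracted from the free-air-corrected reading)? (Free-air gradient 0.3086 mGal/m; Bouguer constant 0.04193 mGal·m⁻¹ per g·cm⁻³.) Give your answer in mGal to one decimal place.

Bouguer slab correction = 0.04193 × 1.94 × 3700.0 = 301.0 mGal

301.0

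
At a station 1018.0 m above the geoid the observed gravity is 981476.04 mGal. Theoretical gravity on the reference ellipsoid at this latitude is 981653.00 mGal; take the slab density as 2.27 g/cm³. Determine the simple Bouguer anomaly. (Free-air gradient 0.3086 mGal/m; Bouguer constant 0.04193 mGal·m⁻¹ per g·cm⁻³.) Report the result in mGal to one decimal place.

Free-air correction = 0.3086 × 1018.0 = 314.15 mGal
Free-air anomaly = 981476.04 − 981653.00 + (314.15) = 137.19 mGal
Bouguer slab correction = 0.04193 × 2.27 × 1018.0 = 96.89 mGal
Simple Bouguer anomaly = 137.19 − (96.89) = 40.30 mGal

40.3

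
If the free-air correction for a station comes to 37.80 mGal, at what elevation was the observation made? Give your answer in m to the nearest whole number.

h = 37.80 / 0.3086 = 122.49 m

122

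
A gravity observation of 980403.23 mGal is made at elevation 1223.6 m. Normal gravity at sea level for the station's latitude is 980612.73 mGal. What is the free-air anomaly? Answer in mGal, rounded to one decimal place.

Free-air correction = 0.3086 × 1223.6 = 377.60 mGal
Free-air anomaly = 980403.23 − 980612.73 + (377.60) = 168.10 mGal

168.1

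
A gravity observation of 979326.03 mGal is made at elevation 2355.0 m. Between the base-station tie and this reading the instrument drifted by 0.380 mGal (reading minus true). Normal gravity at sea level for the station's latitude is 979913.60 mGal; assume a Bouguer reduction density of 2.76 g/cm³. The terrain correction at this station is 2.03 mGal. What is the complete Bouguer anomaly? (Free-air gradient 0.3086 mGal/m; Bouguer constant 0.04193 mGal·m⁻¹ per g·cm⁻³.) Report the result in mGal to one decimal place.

-131.7

Drift-corrected reading = 979326.03 − (0.380) = 979325.650 mGal
Free-air correction = 0.3086 × 2355.0 = 726.75 mGal
Free-air anomaly = 979325.650 − 979913.60 + (726.75) = 138.800 mGal
Bouguer slab correction = 0.04193 × 2.76 × 2355.0 = 272.54 mGal
Simple Bouguer anomaly = 138.800 − (272.54) = -133.740 mGal
Complete Bouguer anomaly = -133.740 + 2.03 = -131.710 mGal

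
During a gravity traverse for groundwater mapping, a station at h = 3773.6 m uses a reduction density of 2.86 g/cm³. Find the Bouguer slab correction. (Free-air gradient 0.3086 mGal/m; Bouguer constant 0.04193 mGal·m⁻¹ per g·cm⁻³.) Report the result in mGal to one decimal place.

452.5

Bouguer slab correction = 0.04193 × 2.86 × 3773.6 = 452.5 mGal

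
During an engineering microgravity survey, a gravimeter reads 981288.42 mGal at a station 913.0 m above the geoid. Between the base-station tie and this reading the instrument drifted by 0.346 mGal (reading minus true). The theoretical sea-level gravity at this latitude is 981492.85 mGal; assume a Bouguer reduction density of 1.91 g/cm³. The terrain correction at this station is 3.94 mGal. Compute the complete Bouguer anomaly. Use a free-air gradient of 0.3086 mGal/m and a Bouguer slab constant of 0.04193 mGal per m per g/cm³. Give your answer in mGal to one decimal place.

Drift-corrected reading = 981288.42 − (0.346) = 981288.074 mGal
Free-air correction = 0.3086 × 913.0 = 281.75 mGal
Free-air anomaly = 981288.074 − 981492.85 + (281.75) = 76.974 mGal
Bouguer slab correction = 0.04193 × 1.91 × 913.0 = 73.12 mGal
Simple Bouguer anomaly = 76.974 − (73.12) = 3.854 mGal
Complete Bouguer anomaly = 3.854 + 3.94 = 7.794 mGal

7.8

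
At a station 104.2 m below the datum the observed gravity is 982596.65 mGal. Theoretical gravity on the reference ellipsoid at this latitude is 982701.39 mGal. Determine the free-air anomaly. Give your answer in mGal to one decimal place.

-136.9

Free-air correction = 0.3086 × -104.2 = -32.16 mGal
Free-air anomaly = 982596.65 − 982701.39 + (-32.16) = -136.90 mGal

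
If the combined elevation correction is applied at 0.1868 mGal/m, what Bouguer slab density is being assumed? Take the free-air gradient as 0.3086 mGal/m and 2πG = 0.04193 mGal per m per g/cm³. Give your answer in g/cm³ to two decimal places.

0.1868 = 0.3086 − 0.04193 × ρ
ρ = (0.3086 − 0.1868) / 0.04193 = 2.90 g/cm³

2.90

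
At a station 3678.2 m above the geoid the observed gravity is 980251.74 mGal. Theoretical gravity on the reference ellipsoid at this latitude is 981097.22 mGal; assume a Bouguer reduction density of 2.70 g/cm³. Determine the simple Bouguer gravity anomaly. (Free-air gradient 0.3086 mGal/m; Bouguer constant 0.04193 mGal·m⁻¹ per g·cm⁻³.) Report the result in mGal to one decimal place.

-126.8

Free-air correction = 0.3086 × 3678.2 = 1135.09 mGal
Free-air anomaly = 980251.74 − 981097.22 + (1135.09) = 289.61 mGal
Bouguer slab correction = 0.04193 × 2.70 × 3678.2 = 416.41 mGal
Simple Bouguer anomaly = 289.61 − (416.41) = -126.80 mGal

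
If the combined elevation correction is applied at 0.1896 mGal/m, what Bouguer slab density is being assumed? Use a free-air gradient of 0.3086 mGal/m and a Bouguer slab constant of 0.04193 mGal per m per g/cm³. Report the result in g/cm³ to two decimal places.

2.84

0.1896 = 0.3086 − 0.04193 × ρ
ρ = (0.3086 − 0.1896) / 0.04193 = 2.84 g/cm³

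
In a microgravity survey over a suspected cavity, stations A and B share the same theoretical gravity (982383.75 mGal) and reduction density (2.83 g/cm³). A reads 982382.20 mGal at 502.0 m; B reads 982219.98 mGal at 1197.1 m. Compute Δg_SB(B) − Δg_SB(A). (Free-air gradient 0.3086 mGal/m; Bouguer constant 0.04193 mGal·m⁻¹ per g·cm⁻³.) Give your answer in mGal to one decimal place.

Δg_SB(A) = 982382.20 − 982383.75 + 0.3086×502.0 − 0.04193×2.83×502.0 = 93.80 mGal
Δg_SB(B) = 982219.98 − 982383.75 + 0.3086×1197.1 − 0.04193×2.83×1197.1 = 63.60 mGal
Difference = 63.60 − (93.80) = -30.20 mGal

-30.2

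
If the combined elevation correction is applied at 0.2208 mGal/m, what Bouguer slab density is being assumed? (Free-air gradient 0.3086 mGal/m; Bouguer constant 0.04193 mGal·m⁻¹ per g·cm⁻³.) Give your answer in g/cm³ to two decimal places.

2.09

0.2208 = 0.3086 − 0.04193 × ρ
ρ = (0.3086 − 0.2208) / 0.04193 = 2.09 g/cm³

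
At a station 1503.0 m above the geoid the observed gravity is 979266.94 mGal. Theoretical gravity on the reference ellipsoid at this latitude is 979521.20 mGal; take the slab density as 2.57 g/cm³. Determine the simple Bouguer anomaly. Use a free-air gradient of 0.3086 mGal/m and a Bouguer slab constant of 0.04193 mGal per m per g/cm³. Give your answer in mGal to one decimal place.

Free-air correction = 0.3086 × 1503.0 = 463.83 mGal
Free-air anomaly = 979266.94 − 979521.20 + (463.83) = 209.57 mGal
Bouguer slab correction = 0.04193 × 2.57 × 1503.0 = 161.96 mGal
Simple Bouguer anomaly = 209.57 − (161.96) = 47.61 mGal

47.6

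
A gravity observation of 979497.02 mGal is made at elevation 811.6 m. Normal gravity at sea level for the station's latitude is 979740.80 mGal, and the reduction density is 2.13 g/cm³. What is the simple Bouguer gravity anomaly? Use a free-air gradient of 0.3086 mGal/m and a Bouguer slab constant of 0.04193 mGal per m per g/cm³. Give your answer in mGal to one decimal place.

-65.8

Free-air correction = 0.3086 × 811.6 = 250.46 mGal
Free-air anomaly = 979497.02 − 979740.80 + (250.46) = 6.68 mGal
Bouguer slab correction = 0.04193 × 2.13 × 811.6 = 72.48 mGal
Simple Bouguer anomaly = 6.68 − (72.48) = -65.80 mGal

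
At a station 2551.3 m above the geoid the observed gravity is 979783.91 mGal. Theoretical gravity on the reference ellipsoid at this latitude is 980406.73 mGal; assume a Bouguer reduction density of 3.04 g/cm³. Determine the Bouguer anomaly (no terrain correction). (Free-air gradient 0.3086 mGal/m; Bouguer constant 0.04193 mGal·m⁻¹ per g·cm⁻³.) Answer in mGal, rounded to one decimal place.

Free-air correction = 0.3086 × 2551.3 = 787.33 mGal
Free-air anomaly = 979783.91 − 980406.73 + (787.33) = 164.51 mGal
Bouguer slab correction = 0.04193 × 3.04 × 2551.3 = 325.21 mGal
Simple Bouguer anomaly = 164.51 − (325.21) = -160.70 mGal

-160.7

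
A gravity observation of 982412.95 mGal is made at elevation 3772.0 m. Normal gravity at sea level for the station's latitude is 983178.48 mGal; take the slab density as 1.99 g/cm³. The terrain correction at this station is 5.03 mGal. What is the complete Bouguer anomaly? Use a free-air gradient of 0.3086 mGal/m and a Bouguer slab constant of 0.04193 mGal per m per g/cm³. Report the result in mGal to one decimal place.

Free-air correction = 0.3086 × 3772.0 = 1164.04 mGal
Free-air anomaly = 982412.95 − 983178.48 + (1164.04) = 398.51 mGal
Bouguer slab correction = 0.04193 × 1.99 × 3772.0 = 314.74 mGal
Simple Bouguer anomaly = 398.51 − (314.74) = 83.77 mGal
Complete Bouguer anomaly = 83.77 + 5.03 = 88.80 mGal

88.8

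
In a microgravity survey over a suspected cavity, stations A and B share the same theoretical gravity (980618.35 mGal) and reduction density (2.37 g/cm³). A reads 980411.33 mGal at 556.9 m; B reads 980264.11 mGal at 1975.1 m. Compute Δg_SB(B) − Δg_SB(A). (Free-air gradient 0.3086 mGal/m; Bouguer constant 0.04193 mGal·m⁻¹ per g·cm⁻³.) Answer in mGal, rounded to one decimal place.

Δg_SB(A) = 980411.33 − 980618.35 + 0.3086×556.9 − 0.04193×2.37×556.9 = -90.50 mGal
Δg_SB(B) = 980264.11 − 980618.35 + 0.3086×1975.1 − 0.04193×2.37×1975.1 = 59.00 mGal
Difference = 59.00 − (-90.50) = 149.50 mGal

149.5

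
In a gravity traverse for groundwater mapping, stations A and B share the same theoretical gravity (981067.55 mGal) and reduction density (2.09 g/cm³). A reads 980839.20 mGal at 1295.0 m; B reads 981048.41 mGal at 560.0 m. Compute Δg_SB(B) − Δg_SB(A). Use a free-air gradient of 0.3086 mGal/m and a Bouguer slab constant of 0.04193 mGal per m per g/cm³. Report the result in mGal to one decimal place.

46.8

Δg_SB(A) = 980839.20 − 981067.55 + 0.3086×1295.0 − 0.04193×2.09×1295.0 = 57.80 mGal
Δg_SB(B) = 981048.41 − 981067.55 + 0.3086×560.0 − 0.04193×2.09×560.0 = 104.60 mGal
Difference = 104.60 − (57.80) = 46.80 mGal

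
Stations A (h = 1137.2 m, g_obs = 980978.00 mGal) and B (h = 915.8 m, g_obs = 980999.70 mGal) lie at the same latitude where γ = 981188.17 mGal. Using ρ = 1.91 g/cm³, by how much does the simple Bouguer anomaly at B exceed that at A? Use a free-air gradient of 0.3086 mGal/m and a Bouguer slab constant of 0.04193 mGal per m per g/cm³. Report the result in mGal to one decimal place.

-28.9

Δg_SB(A) = 980978.00 − 981188.17 + 0.3086×1137.2 − 0.04193×1.91×1137.2 = 49.70 mGal
Δg_SB(B) = 980999.70 − 981188.17 + 0.3086×915.8 − 0.04193×1.91×915.8 = 20.80 mGal
Difference = 20.80 − (49.70) = -28.90 mGal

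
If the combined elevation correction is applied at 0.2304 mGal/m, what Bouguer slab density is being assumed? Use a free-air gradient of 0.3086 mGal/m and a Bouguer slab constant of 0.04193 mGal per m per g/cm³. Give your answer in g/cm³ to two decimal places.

1.87

0.2304 = 0.3086 − 0.04193 × ρ
ρ = (0.3086 − 0.2304) / 0.04193 = 1.87 g/cm³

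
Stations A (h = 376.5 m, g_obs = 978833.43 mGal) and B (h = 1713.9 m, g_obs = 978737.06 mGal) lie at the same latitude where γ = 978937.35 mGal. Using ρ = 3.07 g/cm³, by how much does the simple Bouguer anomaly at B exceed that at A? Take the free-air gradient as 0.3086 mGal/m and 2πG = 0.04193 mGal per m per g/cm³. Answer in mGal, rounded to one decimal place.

Δg_SB(A) = 978833.43 − 978937.35 + 0.3086×376.5 − 0.04193×3.07×376.5 = -36.20 mGal
Δg_SB(B) = 978737.06 − 978937.35 + 0.3086×1713.9 − 0.04193×3.07×1713.9 = 108.00 mGal
Difference = 108.00 − (-36.20) = 144.20 mGal

144.2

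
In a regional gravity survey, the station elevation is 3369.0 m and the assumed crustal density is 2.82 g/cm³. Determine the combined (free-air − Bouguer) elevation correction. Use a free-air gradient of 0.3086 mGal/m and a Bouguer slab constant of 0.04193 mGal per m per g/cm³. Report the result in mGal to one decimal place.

641.3

Combined gradient = 0.3086 − 0.04193 × 2.82 = 0.1903574 mGal/m
Combined elevation correction = 0.1903574 × 3369.0 = 641.3 mGal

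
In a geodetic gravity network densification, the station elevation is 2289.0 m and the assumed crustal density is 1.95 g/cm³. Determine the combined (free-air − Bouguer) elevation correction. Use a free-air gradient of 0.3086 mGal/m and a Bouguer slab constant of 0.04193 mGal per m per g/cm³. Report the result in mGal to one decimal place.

Combined gradient = 0.3086 − 0.04193 × 1.95 = 0.2268365 mGal/m
Combined elevation correction = 0.2268365 × 2289.0 = 519.2 mGal

519.2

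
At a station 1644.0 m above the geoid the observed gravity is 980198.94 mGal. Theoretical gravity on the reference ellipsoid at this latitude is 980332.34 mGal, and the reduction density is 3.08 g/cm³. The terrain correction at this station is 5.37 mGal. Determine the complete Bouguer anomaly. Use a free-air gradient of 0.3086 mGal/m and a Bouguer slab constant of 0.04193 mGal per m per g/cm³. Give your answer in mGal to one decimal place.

Free-air correction = 0.3086 × 1644.0 = 507.34 mGal
Free-air anomaly = 980198.94 − 980332.34 + (507.34) = 373.94 mGal
Bouguer slab correction = 0.04193 × 3.08 × 1644.0 = 212.31 mGal
Simple Bouguer anomaly = 373.94 − (212.31) = 161.63 mGal
Complete Bouguer anomaly = 161.63 + 5.37 = 167.00 mGal

167.0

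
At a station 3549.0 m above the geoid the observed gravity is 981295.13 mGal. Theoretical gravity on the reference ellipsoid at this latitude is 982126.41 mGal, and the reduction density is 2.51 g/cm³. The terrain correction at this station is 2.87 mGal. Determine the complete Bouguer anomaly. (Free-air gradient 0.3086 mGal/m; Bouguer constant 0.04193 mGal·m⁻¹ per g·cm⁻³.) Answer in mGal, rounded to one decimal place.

Free-air correction = 0.3086 × 3549.0 = 1095.22 mGal
Free-air anomaly = 981295.13 − 982126.41 + (1095.22) = 263.94 mGal
Bouguer slab correction = 0.04193 × 2.51 × 3549.0 = 373.51 mGal
Simple Bouguer anomaly = 263.94 − (373.51) = -109.57 mGal
Complete Bouguer anomaly = -109.57 + 2.87 = -106.70 mGal

-106.7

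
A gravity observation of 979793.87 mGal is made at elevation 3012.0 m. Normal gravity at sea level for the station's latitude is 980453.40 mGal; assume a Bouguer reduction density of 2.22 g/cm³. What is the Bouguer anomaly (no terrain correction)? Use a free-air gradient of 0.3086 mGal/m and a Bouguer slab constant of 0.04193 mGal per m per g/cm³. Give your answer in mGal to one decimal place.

-10.4

Free-air correction = 0.3086 × 3012.0 = 929.50 mGal
Free-air anomaly = 979793.87 − 980453.40 + (929.50) = 269.97 mGal
Bouguer slab correction = 0.04193 × 2.22 × 3012.0 = 280.37 mGal
Simple Bouguer anomaly = 269.97 − (280.37) = -10.40 mGal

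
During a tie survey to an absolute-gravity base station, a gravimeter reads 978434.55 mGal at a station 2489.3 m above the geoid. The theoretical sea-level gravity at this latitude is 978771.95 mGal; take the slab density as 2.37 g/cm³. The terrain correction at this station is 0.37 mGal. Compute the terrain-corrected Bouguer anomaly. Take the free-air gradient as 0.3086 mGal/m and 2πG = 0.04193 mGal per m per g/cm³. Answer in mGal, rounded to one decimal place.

Free-air correction = 0.3086 × 2489.3 = 768.20 mGal
Free-air anomaly = 978434.55 − 978771.95 + (768.20) = 430.80 mGal
Bouguer slab correction = 0.04193 × 2.37 × 2489.3 = 247.37 mGal
Simple Bouguer anomaly = 430.80 − (247.37) = 183.43 mGal
Complete Bouguer anomaly = 183.43 + 0.37 = 183.80 mGal

183.8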